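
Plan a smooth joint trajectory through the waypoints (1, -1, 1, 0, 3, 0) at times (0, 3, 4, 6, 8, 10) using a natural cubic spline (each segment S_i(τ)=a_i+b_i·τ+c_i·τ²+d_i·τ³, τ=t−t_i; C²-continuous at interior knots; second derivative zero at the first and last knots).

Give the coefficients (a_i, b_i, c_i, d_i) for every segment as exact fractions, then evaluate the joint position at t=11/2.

  seg 0: a=1 b=-7373/3846 c=0 d=1603/11538
  seg 1: a=-1 b=3527/1923 c=1603/1282 d=-4171/3846
  seg 2: a=1 b=4159/3846 c=-1284/641 d=4663/7692
  seg 3: a=0 b=1321/3846 c=2095/1282 d=-4061/7692
  seg 4: a=3 b=2095/3846 c=-983/641 d=983/3846
S(11/2) = 3303/20512

Δ: Δ0=-2/3, Δ1=2, Δ2=-1/2, Δ3=3/2, Δ4=-3/2
row 1: diag=8, rhs=16; c'=1/8, d'=2
row 2: denom=6−1·1/8=47/8; d'=(-15−1·2)/(47/8)=-136/47
row 3: denom=8−2·16/47=344/47; d'=(12−2·-136/47)/(344/47)=209/86
row 4: denom=8−2·47/172=641/86; d'=(-18−2·209/86)/(641/86)=-1966/641
back: M4=-1966/641
back: M3=209/86−47/172·-1966/641=2095/641
back: M2=-136/47−16/47·2095/641=-2568/641
back: M1=2−1/8·-2568/641=1603/641
M: M0=0, M1=1603/641, M2=-2568/641, M3=2095/641, M4=-1966/641, M5=0
seg 0: a=1, c=M0/2=0, d=(M1−M0)/(6·3)=1603/11538, b=Δ0−h0·(2M0+M1)/6=-7373/3846
seg 1: a=-1, c=M1/2=1603/1282, d=(M2−M1)/(6·1)=-4171/3846, b=Δ1−h1·(2M1+M2)/6=3527/1923
seg 2: a=1, c=M2/2=-1284/641, d=(M3−M2)/(6·2)=4663/7692, b=Δ2−h2·(2M2+M3)/6=4159/3846
seg 3: a=0, c=M3/2=2095/1282, d=(M4−M3)/(6·2)=-4061/7692, b=Δ3−h3·(2M3+M4)/6=1321/3846
seg 4: a=3, c=M4/2=-983/641, d=(M5−M4)/(6·2)=983/3846, b=Δ4−h4·(2M4+M5)/6=2095/3846
t_q=11/2 → seg 2, τ=3/2; S=1+4159/3846·τ+-1284/641·τ²+4663/7692·τ³=3303/20512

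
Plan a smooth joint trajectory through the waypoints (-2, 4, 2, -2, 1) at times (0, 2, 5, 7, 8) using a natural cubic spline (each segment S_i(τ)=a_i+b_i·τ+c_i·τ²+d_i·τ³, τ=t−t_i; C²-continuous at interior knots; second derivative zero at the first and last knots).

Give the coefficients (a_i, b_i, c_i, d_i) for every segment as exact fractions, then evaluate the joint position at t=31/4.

  seg 0: a=-2 b=2731/759 c=0 d=-227/1518
  seg 1: a=4 b=1369/759 c=-227/253 d=56/2277
  seg 2: a=2 b=-2213/759 c=-171/253 d=1721/3036
  seg 3: a=-2 b=898/759 c=1379/506 d=-1379/1518
S(31/4) = 1201/32384

Δ: Δ0=3, Δ1=-2/3, Δ2=-2, Δ3=3
row 1: diag=10, rhs=-22; c'=3/10, d'=-11/5
row 2: denom=10−3·3/10=91/10; d'=(-8−3·-11/5)/(91/10)=-2/13
row 3: denom=6−2·20/91=506/91; d'=(30−2·-2/13)/(506/91)=1379/253
back: M3=1379/253
back: M2=-2/13−20/91·1379/253=-342/253
back: M1=-11/5−3/10·-342/253=-454/253
M: M0=0, M1=-454/253, M2=-342/253, M3=1379/253, M4=0
seg 0: a=-2, c=M0/2=0, d=(M1−M0)/(6·2)=-227/1518, b=Δ0−h0·(2M0+M1)/6=2731/759
seg 1: a=4, c=M1/2=-227/253, d=(M2−M1)/(6·3)=56/2277, b=Δ1−h1·(2M1+M2)/6=1369/759
seg 2: a=2, c=M2/2=-171/253, d=(M3−M2)/(6·2)=1721/3036, b=Δ2−h2·(2M2+M3)/6=-2213/759
seg 3: a=-2, c=M3/2=1379/506, d=(M4−M3)/(6·1)=-1379/1518, b=Δ3−h3·(2M3+M4)/6=898/759
t_q=31/4 → seg 3, τ=3/4; S=-2+898/759·τ+1379/506·τ²+-1379/1518·τ³=1201/32384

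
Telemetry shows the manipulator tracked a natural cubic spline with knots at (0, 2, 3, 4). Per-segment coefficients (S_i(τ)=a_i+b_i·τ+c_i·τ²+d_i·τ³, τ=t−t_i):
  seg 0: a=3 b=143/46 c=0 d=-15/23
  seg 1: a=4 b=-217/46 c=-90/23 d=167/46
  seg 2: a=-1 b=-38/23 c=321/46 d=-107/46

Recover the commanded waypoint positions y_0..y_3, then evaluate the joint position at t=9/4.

y_0 = S_0(0) = a_0 = 3
y_1 = S_1(0) = a_1 = 4
y_2 = S_2(0) = a_2 = -1
y_3 = S_2(1) = 2
t_q=9/4 is in segment 1 (τ=1/4); S_1(τ)=337/128

y_0=3 y_1=4 y_2=-1 y_3=2
S(9/4) = 337/128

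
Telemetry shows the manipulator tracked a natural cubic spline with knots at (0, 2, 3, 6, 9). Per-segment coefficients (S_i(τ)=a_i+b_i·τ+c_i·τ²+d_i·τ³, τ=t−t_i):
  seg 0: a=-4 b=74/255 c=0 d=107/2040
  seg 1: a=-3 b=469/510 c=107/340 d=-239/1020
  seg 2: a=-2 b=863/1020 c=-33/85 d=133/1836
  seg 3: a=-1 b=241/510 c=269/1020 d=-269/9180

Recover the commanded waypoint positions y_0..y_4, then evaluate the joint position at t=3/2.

y_0=-4 y_1=-3 y_2=-2 y_3=-1 y_4=2
S(3/2) = -18429/5440

y_0 = S_0(0) = a_0 = -4
y_1 = S_1(0) = a_1 = -3
y_2 = S_2(0) = a_2 = -2
y_3 = S_3(0) = a_3 = -1
y_4 = S_3(3) = 2
t_q=3/2 is in segment 0 (τ=3/2); S_0(τ)=-18429/5440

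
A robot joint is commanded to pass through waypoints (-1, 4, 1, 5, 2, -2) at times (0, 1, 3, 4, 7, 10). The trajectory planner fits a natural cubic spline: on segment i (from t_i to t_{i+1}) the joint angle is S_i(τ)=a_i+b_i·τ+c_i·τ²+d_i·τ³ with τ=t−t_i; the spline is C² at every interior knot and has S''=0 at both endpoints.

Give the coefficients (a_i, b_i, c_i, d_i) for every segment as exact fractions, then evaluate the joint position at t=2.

  seg 0: a=-1 b=8975/1356 c=0 d=-2195/1356
  seg 1: a=4 b=1195/678 c=-2195/452 d=4373/2712
  seg 2: a=1 b=572/339 c=1089/226 d=-1699/678
  seg 3: a=5 b=2581/678 c=-305/113 d=2231/6102
  seg 4: a=2 b=-853/339 c=401/678 d=-401/6102
S(2) = 2277/904

Δ: Δ0=5, Δ1=-3/2, Δ2=4, Δ3=-1, Δ4=-4/3
row 1: diag=6, rhs=-39; c'=1/3, d'=-13/2
row 2: denom=6−2·1/3=16/3; d'=(33−2·-13/2)/(16/3)=69/8
row 3: denom=8−1·3/16=125/16; d'=(-30−1·69/8)/(125/16)=-618/125
row 4: denom=12−3·48/125=1356/125; d'=(-2−3·-618/125)/(1356/125)=401/339
back: M4=401/339
back: M3=-618/125−48/125·401/339=-610/113
back: M2=69/8−3/16·-610/113=1089/113
back: M1=-13/2−1/3·1089/113=-2195/226
M: M0=0, M1=-2195/226, M2=1089/113, M3=-610/113, M4=401/339, M5=0
seg 0: a=-1, c=M0/2=0, d=(M1−M0)/(6·1)=-2195/1356, b=Δ0−h0·(2M0+M1)/6=8975/1356
seg 1: a=4, c=M1/2=-2195/452, d=(M2−M1)/(6·2)=4373/2712, b=Δ1−h1·(2M1+M2)/6=1195/678
seg 2: a=1, c=M2/2=1089/226, d=(M3−M2)/(6·1)=-1699/678, b=Δ2−h2·(2M2+M3)/6=572/339
seg 3: a=5, c=M3/2=-305/113, d=(M4−M3)/(6·3)=2231/6102, b=Δ3−h3·(2M3+M4)/6=2581/678
seg 4: a=2, c=M4/2=401/678, d=(M5−M4)/(6·3)=-401/6102, b=Δ4−h4·(2M4+M5)/6=-853/339
t_q=2 → seg 1, τ=1; S=4+1195/678·τ+-2195/452·τ²+4373/2712·τ³=2277/904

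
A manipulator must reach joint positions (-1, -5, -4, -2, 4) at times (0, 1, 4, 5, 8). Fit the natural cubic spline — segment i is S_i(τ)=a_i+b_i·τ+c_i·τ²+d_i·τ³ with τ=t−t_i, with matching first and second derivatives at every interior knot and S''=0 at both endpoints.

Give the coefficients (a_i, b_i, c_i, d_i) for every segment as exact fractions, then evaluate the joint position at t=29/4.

Δ: Δ0=-4, Δ1=1/3, Δ2=2, Δ3=2
row 1: diag=8, rhs=26; c'=3/8, d'=13/4
row 2: denom=8−3·3/8=55/8; d'=(10−3·13/4)/(55/8)=2/55
row 3: denom=8−1·8/55=432/55; d'=(0−1·2/55)/(432/55)=-1/216
back: M3=-1/216
back: M2=2/55−8/55·-1/216=1/27
back: M1=13/4−3/8·1/27=233/72
M: M0=0, M1=233/72, M2=1/27, M3=-1/216, M4=0
seg 0: a=-1, c=M0/2=0, d=(M1−M0)/(6·1)=233/432, b=Δ0−h0·(2M0+M1)/6=-1961/432
seg 1: a=-5, c=M1/2=233/144, d=(M2−M1)/(6·3)=-691/3888, b=Δ1−h1·(2M1+M2)/6=-631/216
seg 2: a=-4, c=M2/2=1/54, d=(M3−M2)/(6·1)=-1/144, b=Δ2−h2·(2M2+M3)/6=859/432
seg 3: a=-2, c=M3/2=-1/432, d=(M4−M3)/(6·3)=1/3888, b=Δ3−h3·(2M3+M4)/6=433/216
t_q=29/4 → seg 3, τ=9/4; S=-2+433/216·τ+-1/432·τ²+1/3888·τ³=7685/3072

  seg 0: a=-1 b=-1961/432 c=0 d=233/432
  seg 1: a=-5 b=-631/216 c=233/144 d=-691/3888
  seg 2: a=-4 b=859/432 c=1/54 d=-1/144
  seg 3: a=-2 b=433/216 c=-1/432 d=1/3888
S(29/4) = 7685/3072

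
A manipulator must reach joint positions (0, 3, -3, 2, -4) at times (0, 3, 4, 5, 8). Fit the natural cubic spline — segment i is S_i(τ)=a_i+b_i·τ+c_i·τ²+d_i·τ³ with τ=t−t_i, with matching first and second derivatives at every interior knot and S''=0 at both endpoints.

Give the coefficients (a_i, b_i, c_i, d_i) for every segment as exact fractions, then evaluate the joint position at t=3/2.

  seg 0: a=0 b=49/10 c=0 d=-13/30
  seg 1: a=3 b=-34/5 c=-39/10 d=47/10
  seg 2: a=-3 b=-1/2 c=51/5 d=-47/10
  seg 3: a=2 b=29/5 c=-39/10 d=13/30
S(3/2) = 471/80

Δ: Δ0=1, Δ1=-6, Δ2=5, Δ3=-2
row 1: diag=8, rhs=-42; c'=1/8, d'=-21/4
row 2: denom=4−1·1/8=31/8; d'=(66−1·-21/4)/(31/8)=570/31
row 3: denom=8−1·8/31=240/31; d'=(-42−1·570/31)/(240/31)=-39/5
back: M3=-39/5
back: M2=570/31−8/31·-39/5=102/5
back: M1=-21/4−1/8·102/5=-39/5
M: M0=0, M1=-39/5, M2=102/5, M3=-39/5, M4=0
seg 0: a=0, c=M0/2=0, d=(M1−M0)/(6·3)=-13/30, b=Δ0−h0·(2M0+M1)/6=49/10
seg 1: a=3, c=M1/2=-39/10, d=(M2−M1)/(6·1)=47/10, b=Δ1−h1·(2M1+M2)/6=-34/5
seg 2: a=-3, c=M2/2=51/5, d=(M3−M2)/(6·1)=-47/10, b=Δ2−h2·(2M2+M3)/6=-1/2
seg 3: a=2, c=M3/2=-39/10, d=(M4−M3)/(6·3)=13/30, b=Δ3−h3·(2M3+M4)/6=29/5
t_q=3/2 → seg 0, τ=3/2; S=0+49/10·τ+0·τ²+-13/30·τ³=471/80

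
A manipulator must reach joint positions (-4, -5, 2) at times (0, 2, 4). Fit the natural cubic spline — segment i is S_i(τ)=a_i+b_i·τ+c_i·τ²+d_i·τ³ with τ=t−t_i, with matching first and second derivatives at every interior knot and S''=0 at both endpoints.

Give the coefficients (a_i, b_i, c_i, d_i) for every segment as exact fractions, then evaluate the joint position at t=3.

  seg 0: a=-4 b=-3/2 c=0 d=1/4
  seg 1: a=-5 b=3/2 c=3/2 d=-1/4
S(3) = -9/4

Δ: Δ0=-1/2, Δ1=7/2
row 1: diag=8, rhs=24; c'=1/4, d'=3
back: M1=3
M: M0=0, M1=3, M2=0
seg 0: a=-4, c=M0/2=0, d=(M1−M0)/(6·2)=1/4, b=Δ0−h0·(2M0+M1)/6=-3/2
seg 1: a=-5, c=M1/2=3/2, d=(M2−M1)/(6·2)=-1/4, b=Δ1−h1·(2M1+M2)/6=3/2
t_q=3 → seg 1, τ=1; S=-5+3/2·τ+3/2·τ²+-1/4·τ³=-9/4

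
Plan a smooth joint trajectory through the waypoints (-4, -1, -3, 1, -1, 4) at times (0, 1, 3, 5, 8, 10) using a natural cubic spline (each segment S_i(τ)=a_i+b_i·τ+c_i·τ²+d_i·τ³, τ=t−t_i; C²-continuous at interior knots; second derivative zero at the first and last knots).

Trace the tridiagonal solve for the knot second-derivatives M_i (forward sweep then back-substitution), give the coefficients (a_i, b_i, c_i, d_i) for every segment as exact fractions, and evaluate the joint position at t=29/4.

  seg 0: a=-4 b=11051/2823 c=0 d=-2582/2823
  seg 1: a=-1 b=3305/2823 c=-2582/941 d=2341/2823
  seg 2: a=-3 b=413/2823 c=2100/941 d=-7367/11292
  seg 3: a=1 b=3512/2823 c=-3167/1882 d=5905/16938
  seg 4: a=-1 b=3163/5646 c=1369/941 d=-1369/5646
S(29/4) = -90203/120448

Δ: Δ0=3, Δ1=-1, Δ2=2, Δ3=-2/3, Δ4=5/2
row 1: diag=6, rhs=-24; c'=1/3, d'=-4
row 2: denom=8−2·1/3=22/3; d'=(18−2·-4)/(22/3)=39/11
row 3: denom=10−2·3/11=104/11; d'=(-16−2·39/11)/(104/11)=-127/52
row 4: denom=10−3·33/104=941/104; d'=(19−3·-127/52)/(941/104)=2738/941
back: M4=2738/941
back: M3=-127/52−33/104·2738/941=-3167/941
back: M2=39/11−3/11·-3167/941=4200/941
back: M1=-4−1/3·4200/941=-5164/941
M: M0=0, M1=-5164/941, M2=4200/941, M3=-3167/941, M4=2738/941, M5=0
seg 0: a=-4, c=M0/2=0, d=(M1−M0)/(6·1)=-2582/2823, b=Δ0−h0·(2M0+M1)/6=11051/2823
seg 1: a=-1, c=M1/2=-2582/941, d=(M2−M1)/(6·2)=2341/2823, b=Δ1−h1·(2M1+M2)/6=3305/2823
seg 2: a=-3, c=M2/2=2100/941, d=(M3−M2)/(6·2)=-7367/11292, b=Δ2−h2·(2M2+M3)/6=413/2823
seg 3: a=1, c=M3/2=-3167/1882, d=(M4−M3)/(6·3)=5905/16938, b=Δ3−h3·(2M3+M4)/6=3512/2823
seg 4: a=-1, c=M4/2=1369/941, d=(M5−M4)/(6·2)=-1369/5646, b=Δ4−h4·(2M4+M5)/6=3163/5646
t_q=29/4 → seg 3, τ=9/4; S=1+3512/2823·τ+-3167/1882·τ²+5905/16938·τ³=-90203/120448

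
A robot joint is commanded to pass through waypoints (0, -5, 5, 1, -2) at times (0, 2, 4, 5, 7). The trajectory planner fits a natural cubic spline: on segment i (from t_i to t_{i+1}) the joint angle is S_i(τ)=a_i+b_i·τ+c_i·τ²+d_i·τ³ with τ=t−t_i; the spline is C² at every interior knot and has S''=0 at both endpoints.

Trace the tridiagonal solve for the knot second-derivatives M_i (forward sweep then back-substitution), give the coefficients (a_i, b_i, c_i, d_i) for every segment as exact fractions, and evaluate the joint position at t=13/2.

Δ: Δ0=-5/2, Δ1=5, Δ2=-4, Δ3=-3/2
row 1: diag=8, rhs=45; c'=1/4, d'=45/8
row 2: denom=6−2·1/4=11/2; d'=(-54−2·45/8)/(11/2)=-261/22
row 3: denom=6−1·2/11=64/11; d'=(15−1·-261/22)/(64/11)=591/128
back: M3=591/128
back: M2=-261/22−2/11·591/128=-813/64
back: M1=45/8−1/4·-813/64=2253/256
M: M0=0, M1=2253/256, M2=-813/64, M3=591/128, M4=0
seg 0: a=0, c=M0/2=0, d=(M1−M0)/(6·2)=751/1024, b=Δ0−h0·(2M0+M1)/6=-1391/256
seg 1: a=-5, c=M1/2=2253/512, d=(M2−M1)/(6·2)=-1835/1024, b=Δ1−h1·(2M1+M2)/6=431/128
seg 2: a=5, c=M2/2=-813/128, d=(M3−M2)/(6·1)=739/256, b=Δ2−h2·(2M2+M3)/6=-137/256
seg 3: a=1, c=M3/2=591/256, d=(M4−M3)/(6·2)=-197/512, b=Δ3−h3·(2M3+M4)/6=-293/64
t_q=13/2 → seg 3, τ=3/2; S=1+-293/64·τ+591/256·τ²+-197/512·τ³=-8075/4096

  seg 0: a=0 b=-1391/256 c=0 d=751/1024
  seg 1: a=-5 b=431/128 c=2253/512 d=-1835/1024
  seg 2: a=5 b=-137/256 c=-813/128 d=739/256
  seg 3: a=1 b=-293/64 c=591/256 d=-197/512
S(13/2) = -8075/4096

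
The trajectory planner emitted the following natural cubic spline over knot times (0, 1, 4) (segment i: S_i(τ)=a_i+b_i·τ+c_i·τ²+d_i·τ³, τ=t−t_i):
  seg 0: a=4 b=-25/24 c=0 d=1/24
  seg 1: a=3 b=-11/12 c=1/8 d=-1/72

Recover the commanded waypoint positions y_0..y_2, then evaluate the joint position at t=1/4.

y_0=4 y_1=3 y_2=1
S(1/4) = 1915/512

y_0 = S_0(0) = a_0 = 4
y_1 = S_1(0) = a_1 = 3
y_2 = S_1(3) = 1
t_q=1/4 is in segment 0 (τ=1/4); S_0(τ)=1915/512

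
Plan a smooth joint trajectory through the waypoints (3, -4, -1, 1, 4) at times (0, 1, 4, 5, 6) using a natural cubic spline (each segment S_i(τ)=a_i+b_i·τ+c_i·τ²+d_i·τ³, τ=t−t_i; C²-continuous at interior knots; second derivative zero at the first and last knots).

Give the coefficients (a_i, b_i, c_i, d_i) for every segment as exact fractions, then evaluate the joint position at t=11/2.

Δ: Δ0=-7, Δ1=1, Δ2=2, Δ3=3
row 1: diag=8, rhs=48; c'=3/8, d'=6
row 2: denom=8−3·3/8=55/8; d'=(6−3·6)/(55/8)=-96/55
row 3: denom=4−1·8/55=212/55; d'=(6−1·-96/55)/(212/55)=213/106
back: M3=213/106
back: M2=-96/55−8/55·213/106=-108/53
back: M1=6−3/8·-108/53=717/106
M: M0=0, M1=717/106, M2=-108/53, M3=213/106, M4=0
seg 0: a=3, c=M0/2=0, d=(M1−M0)/(6·1)=239/212, b=Δ0−h0·(2M0+M1)/6=-1723/212
seg 1: a=-4, c=M1/2=717/212, d=(M2−M1)/(6·3)=-311/636, b=Δ1−h1·(2M1+M2)/6=-503/106
seg 2: a=-1, c=M2/2=-54/53, d=(M3−M2)/(6·1)=143/212, b=Δ2−h2·(2M2+M3)/6=497/212
seg 3: a=1, c=M3/2=213/212, d=(M4−M3)/(6·1)=-71/212, b=Δ3−h3·(2M3+M4)/6=247/106
t_q=11/2 → seg 3, τ=1/2; S=1+247/106·τ+213/212·τ²+-71/212·τ³=4027/1696

  seg 0: a=3 b=-1723/212 c=0 d=239/212
  seg 1: a=-4 b=-503/106 c=717/212 d=-311/636
  seg 2: a=-1 b=497/212 c=-54/53 d=143/212
  seg 3: a=1 b=247/106 c=213/212 d=-71/212
S(11/2) = 4027/1696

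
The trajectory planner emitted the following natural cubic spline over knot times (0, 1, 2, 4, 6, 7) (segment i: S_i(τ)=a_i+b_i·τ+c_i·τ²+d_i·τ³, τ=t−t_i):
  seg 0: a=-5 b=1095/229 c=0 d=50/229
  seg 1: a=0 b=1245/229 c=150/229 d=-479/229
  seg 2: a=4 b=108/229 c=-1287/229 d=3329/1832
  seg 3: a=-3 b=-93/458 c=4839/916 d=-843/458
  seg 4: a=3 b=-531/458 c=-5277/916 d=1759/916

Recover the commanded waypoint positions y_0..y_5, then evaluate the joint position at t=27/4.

y_0=-5 y_1=0 y_2=4 y_3=-3 y_4=3 y_5=-2
S(27/4) = -17583/58624

y_0 = S_0(0) = a_0 = -5
y_1 = S_1(0) = a_1 = 0
y_2 = S_2(0) = a_2 = 4
y_3 = S_3(0) = a_3 = -3
y_4 = S_4(0) = a_4 = 3
y_5 = S_4(1) = -2
t_q=27/4 is in segment 4 (τ=3/4); S_4(τ)=-17583/58624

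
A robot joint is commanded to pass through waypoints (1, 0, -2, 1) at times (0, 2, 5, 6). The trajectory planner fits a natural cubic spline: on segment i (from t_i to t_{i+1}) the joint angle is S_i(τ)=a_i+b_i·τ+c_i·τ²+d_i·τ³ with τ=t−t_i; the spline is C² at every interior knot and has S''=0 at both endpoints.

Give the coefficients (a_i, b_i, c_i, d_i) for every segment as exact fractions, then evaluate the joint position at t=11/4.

  seg 0: a=1 b=-65/426 c=0 d=-37/426
  seg 1: a=0 b=-509/426 c=-37/71 d=33/142
  seg 2: a=-2 b=416/213 c=223/142 d=-223/426
S(11/4) = -9917/9088

Δ: Δ0=-1/2, Δ1=-2/3, Δ2=3
row 1: diag=10, rhs=-1; c'=3/10, d'=-1/10
row 2: denom=8−3·3/10=71/10; d'=(22−3·-1/10)/(71/10)=223/71
back: M2=223/71
back: M1=-1/10−3/10·223/71=-74/71
M: M0=0, M1=-74/71, M2=223/71, M3=0
seg 0: a=1, c=M0/2=0, d=(M1−M0)/(6·2)=-37/426, b=Δ0−h0·(2M0+M1)/6=-65/426
seg 1: a=0, c=M1/2=-37/71, d=(M2−M1)/(6·3)=33/142, b=Δ1−h1·(2M1+M2)/6=-509/426
seg 2: a=-2, c=M2/2=223/142, d=(M3−M2)/(6·1)=-223/426, b=Δ2−h2·(2M2+M3)/6=416/213
t_q=11/4 → seg 1, τ=3/4; S=0+-509/426·τ+-37/71·τ²+33/142·τ³=-9917/9088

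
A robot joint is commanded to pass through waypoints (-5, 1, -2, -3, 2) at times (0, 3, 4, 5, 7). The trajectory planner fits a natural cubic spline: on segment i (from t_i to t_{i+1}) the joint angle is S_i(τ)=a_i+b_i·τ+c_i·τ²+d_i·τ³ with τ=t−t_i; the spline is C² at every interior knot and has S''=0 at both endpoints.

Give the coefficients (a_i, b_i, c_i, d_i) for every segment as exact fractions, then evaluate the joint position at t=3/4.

Δ: Δ0=2, Δ1=-3, Δ2=-1, Δ3=5/2
row 1: diag=8, rhs=-30; c'=1/8, d'=-15/4
row 2: denom=4−1·1/8=31/8; d'=(12−1·-15/4)/(31/8)=126/31
row 3: denom=6−1·8/31=178/31; d'=(21−1·126/31)/(178/31)=525/178
back: M3=525/178
back: M2=126/31−8/31·525/178=294/89
back: M1=-15/4−1/8·294/89=-741/178
M: M0=0, M1=-741/178, M2=294/89, M3=525/178, M4=0
seg 0: a=-5, c=M0/2=0, d=(M1−M0)/(6·3)=-247/1068, b=Δ0−h0·(2M0+M1)/6=1453/356
seg 1: a=1, c=M1/2=-741/356, d=(M2−M1)/(6·1)=443/356, b=Δ1−h1·(2M1+M2)/6=-385/178
seg 2: a=-2, c=M2/2=147/89, d=(M3−M2)/(6·1)=-21/356, b=Δ2−h2·(2M2+M3)/6=-923/356
seg 3: a=-3, c=M3/2=525/356, d=(M4−M3)/(6·2)=-175/712, b=Δ3−h3·(2M3+M4)/6=95/178
t_q=3/4 → seg 0, τ=3/4; S=-5+1453/356·τ+0·τ²+-247/1068·τ³=-46399/22784

  seg 0: a=-5 b=1453/356 c=0 d=-247/1068
  seg 1: a=1 b=-385/178 c=-741/356 d=443/356
  seg 2: a=-2 b=-923/356 c=147/89 d=-21/356
  seg 3: a=-3 b=95/178 c=525/356 d=-175/712
S(3/4) = -46399/22784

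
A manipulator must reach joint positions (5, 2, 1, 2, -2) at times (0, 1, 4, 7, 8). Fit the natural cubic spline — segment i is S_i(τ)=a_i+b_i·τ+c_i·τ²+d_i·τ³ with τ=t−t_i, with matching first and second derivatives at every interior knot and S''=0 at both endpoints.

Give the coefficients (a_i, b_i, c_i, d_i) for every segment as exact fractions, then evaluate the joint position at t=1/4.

Δ: Δ0=-3, Δ1=-1/3, Δ2=1/3, Δ3=-4
row 1: diag=8, rhs=16; c'=3/8, d'=2
row 2: denom=12−3·3/8=87/8; d'=(4−3·2)/(87/8)=-16/87
row 3: denom=8−3·8/29=208/29; d'=(-26−3·-16/87)/(208/29)=-369/104
back: M3=-369/104
back: M2=-16/87−8/29·-369/104=31/39
back: M1=2−3/8·31/39=177/104
M: M0=0, M1=177/104, M2=31/39, M3=-369/104, M4=0
seg 0: a=5, c=M0/2=0, d=(M1−M0)/(6·1)=59/208, b=Δ0−h0·(2M0+M1)/6=-683/208
seg 1: a=2, c=M1/2=177/208, d=(M2−M1)/(6·3)=-283/5616, b=Δ1−h1·(2M1+M2)/6=-253/104
seg 2: a=1, c=M2/2=31/78, d=(M3−M2)/(6·3)=-1355/5616, b=Δ2−h2·(2M2+M3)/6=21/16
seg 3: a=2, c=M3/2=-369/208, d=(M4−M3)/(6·1)=123/208, b=Δ3−h3·(2M3+M4)/6=-293/104
t_q=1/4 → seg 0, τ=1/4; S=5+-683/208·τ+0·τ²+59/208·τ³=55691/13312

  seg 0: a=5 b=-683/208 c=0 d=59/208
  seg 1: a=2 b=-253/104 c=177/208 d=-283/5616
  seg 2: a=1 b=21/16 c=31/78 d=-1355/5616
  seg 3: a=2 b=-293/104 c=-369/208 d=123/208
S(1/4) = 55691/13312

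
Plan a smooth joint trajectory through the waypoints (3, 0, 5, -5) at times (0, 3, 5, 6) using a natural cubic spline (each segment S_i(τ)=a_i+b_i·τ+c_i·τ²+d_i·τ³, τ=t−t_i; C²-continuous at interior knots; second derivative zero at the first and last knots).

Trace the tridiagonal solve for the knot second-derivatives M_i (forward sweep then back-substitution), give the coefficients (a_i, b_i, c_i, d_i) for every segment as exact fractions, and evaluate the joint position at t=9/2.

  seg 0: a=3 b=-97/28 c=0 d=23/84
  seg 1: a=0 b=55/14 c=69/28 d=-89/56
  seg 2: a=5 b=-37/7 c=-99/14 d=33/14
S(9/2) = 2721/448

Δ: Δ0=-1, Δ1=5/2, Δ2=-10
row 1: diag=10, rhs=21; c'=1/5, d'=21/10
row 2: denom=6−2·1/5=28/5; d'=(-75−2·21/10)/(28/5)=-99/7
back: M2=-99/7
back: M1=21/10−1/5·-99/7=69/14
M: M0=0, M1=69/14, M2=-99/7, M3=0
seg 0: a=3, c=M0/2=0, d=(M1−M0)/(6·3)=23/84, b=Δ0−h0·(2M0+M1)/6=-97/28
seg 1: a=0, c=M1/2=69/28, d=(M2−M1)/(6·2)=-89/56, b=Δ1−h1·(2M1+M2)/6=55/14
seg 2: a=5, c=M2/2=-99/14, d=(M3−M2)/(6·1)=33/14, b=Δ2−h2·(2M2+M3)/6=-37/7
t_q=9/2 → seg 1, τ=3/2; S=0+55/14·τ+69/28·τ²+-89/56·τ³=2721/448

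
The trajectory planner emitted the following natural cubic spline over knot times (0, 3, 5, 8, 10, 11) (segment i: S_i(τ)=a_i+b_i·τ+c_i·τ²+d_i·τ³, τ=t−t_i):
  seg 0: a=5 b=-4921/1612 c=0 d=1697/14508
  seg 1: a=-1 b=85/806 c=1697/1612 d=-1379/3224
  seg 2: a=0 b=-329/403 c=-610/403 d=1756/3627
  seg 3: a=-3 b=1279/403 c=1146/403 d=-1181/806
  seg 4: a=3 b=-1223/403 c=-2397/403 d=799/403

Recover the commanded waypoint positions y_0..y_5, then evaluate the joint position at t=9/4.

y_0 = S_0(0) = a_0 = 5
y_1 = S_1(0) = a_1 = -1
y_2 = S_2(0) = a_2 = 0
y_3 = S_3(0) = a_3 = -3
y_4 = S_4(0) = a_4 = 3
y_5 = S_4(1) = -4
t_q=9/4 is in segment 0 (τ=9/4); S_0(τ)=-55327/103168

y_0=5 y_1=-1 y_2=0 y_3=-3 y_4=3 y_5=-4
S(9/4) = -55327/103168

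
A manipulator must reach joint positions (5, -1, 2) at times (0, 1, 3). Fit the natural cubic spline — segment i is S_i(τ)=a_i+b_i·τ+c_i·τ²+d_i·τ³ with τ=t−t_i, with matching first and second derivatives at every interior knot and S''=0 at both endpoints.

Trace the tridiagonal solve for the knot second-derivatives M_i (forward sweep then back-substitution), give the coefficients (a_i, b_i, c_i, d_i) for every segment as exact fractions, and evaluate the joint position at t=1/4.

  seg 0: a=5 b=-29/4 c=0 d=5/4
  seg 1: a=-1 b=-7/2 c=15/4 d=-5/8
S(1/4) = 821/256

Δ: Δ0=-6, Δ1=3/2
row 1: diag=6, rhs=45; c'=1/3, d'=15/2
back: M1=15/2
M: M0=0, M1=15/2, M2=0
seg 0: a=5, c=M0/2=0, d=(M1−M0)/(6·1)=5/4, b=Δ0−h0·(2M0+M1)/6=-29/4
seg 1: a=-1, c=M1/2=15/4, d=(M2−M1)/(6·2)=-5/8, b=Δ1−h1·(2M1+M2)/6=-7/2
t_q=1/4 → seg 0, τ=1/4; S=5+-29/4·τ+0·τ²+5/4·τ³=821/256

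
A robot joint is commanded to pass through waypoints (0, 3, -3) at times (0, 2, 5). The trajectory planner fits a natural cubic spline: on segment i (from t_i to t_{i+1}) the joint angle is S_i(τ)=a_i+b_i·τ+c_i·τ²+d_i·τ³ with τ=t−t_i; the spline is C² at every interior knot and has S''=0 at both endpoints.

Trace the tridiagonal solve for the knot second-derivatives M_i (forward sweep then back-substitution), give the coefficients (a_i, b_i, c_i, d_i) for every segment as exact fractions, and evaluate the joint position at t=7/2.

Δ: Δ0=3/2, Δ1=-2
row 1: diag=10, rhs=-21; c'=3/10, d'=-21/10
back: M1=-21/10
M: M0=0, M1=-21/10, M2=0
seg 0: a=0, c=M0/2=0, d=(M1−M0)/(6·2)=-7/40, b=Δ0−h0·(2M0+M1)/6=11/5
seg 1: a=3, c=M1/2=-21/20, d=(M2−M1)/(6·3)=7/60, b=Δ1−h1·(2M1+M2)/6=1/10
t_q=7/2 → seg 1, τ=3/2; S=3+1/10·τ+-21/20·τ²+7/60·τ³=189/160

  seg 0: a=0 b=11/5 c=0 d=-7/40
  seg 1: a=3 b=1/10 c=-21/20 d=7/60
S(7/2) = 189/160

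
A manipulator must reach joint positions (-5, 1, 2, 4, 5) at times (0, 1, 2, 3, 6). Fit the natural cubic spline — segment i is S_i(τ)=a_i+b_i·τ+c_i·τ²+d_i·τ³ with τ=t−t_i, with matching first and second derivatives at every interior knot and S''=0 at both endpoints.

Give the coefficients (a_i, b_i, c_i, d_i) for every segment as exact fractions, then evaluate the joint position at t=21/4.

  seg 0: a=-5 b=1291/174 c=0 d=-247/174
  seg 1: a=1 b=275/87 c=-247/58 d=365/174
  seg 2: a=2 b=163/174 c=59/29 d=-169/174
  seg 3: a=4 b=182/87 c=-51/58 d=17/174
S(21/4) = 19927/3712

Δ: Δ0=6, Δ1=1, Δ2=2, Δ3=1/3
row 1: diag=4, rhs=-30; c'=1/4, d'=-15/2
row 2: denom=4−1·1/4=15/4; d'=(6−1·-15/2)/(15/4)=18/5
row 3: denom=8−1·4/15=116/15; d'=(-10−1·18/5)/(116/15)=-51/29
back: M3=-51/29
back: M2=18/5−4/15·-51/29=118/29
back: M1=-15/2−1/4·118/29=-247/29
M: M0=0, M1=-247/29, M2=118/29, M3=-51/29, M4=0
seg 0: a=-5, c=M0/2=0, d=(M1−M0)/(6·1)=-247/174, b=Δ0−h0·(2M0+M1)/6=1291/174
seg 1: a=1, c=M1/2=-247/58, d=(M2−M1)/(6·1)=365/174, b=Δ1−h1·(2M1+M2)/6=275/87
seg 2: a=2, c=M2/2=59/29, d=(M3−M2)/(6·1)=-169/174, b=Δ2−h2·(2M2+M3)/6=163/174
seg 3: a=4, c=M3/2=-51/58, d=(M4−M3)/(6·3)=17/174, b=Δ3−h3·(2M3+M4)/6=182/87
t_q=21/4 → seg 3, τ=9/4; S=4+182/87·τ+-51/58·τ²+17/174·τ³=19927/3712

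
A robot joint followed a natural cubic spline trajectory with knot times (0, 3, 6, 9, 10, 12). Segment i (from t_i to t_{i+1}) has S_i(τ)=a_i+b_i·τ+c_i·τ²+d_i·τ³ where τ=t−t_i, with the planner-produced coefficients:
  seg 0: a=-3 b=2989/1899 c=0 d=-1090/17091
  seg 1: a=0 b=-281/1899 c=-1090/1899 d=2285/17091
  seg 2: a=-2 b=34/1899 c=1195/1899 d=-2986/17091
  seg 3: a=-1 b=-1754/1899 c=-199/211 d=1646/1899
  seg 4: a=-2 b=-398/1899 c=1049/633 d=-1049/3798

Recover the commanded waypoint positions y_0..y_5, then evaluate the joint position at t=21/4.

y_0 = S_0(0) = a_0 = -3
y_1 = S_1(0) = a_1 = 0
y_2 = S_2(0) = a_2 = -2
y_3 = S_3(0) = a_3 = -1
y_4 = S_4(0) = a_4 = -2
y_5 = S_4(2) = 2
t_q=21/4 is in segment 1 (τ=9/4); S_1(τ)=-23171/13504

y_0=-3 y_1=0 y_2=-2 y_3=-1 y_4=-2 y_5=2
S(21/4) = -23171/13504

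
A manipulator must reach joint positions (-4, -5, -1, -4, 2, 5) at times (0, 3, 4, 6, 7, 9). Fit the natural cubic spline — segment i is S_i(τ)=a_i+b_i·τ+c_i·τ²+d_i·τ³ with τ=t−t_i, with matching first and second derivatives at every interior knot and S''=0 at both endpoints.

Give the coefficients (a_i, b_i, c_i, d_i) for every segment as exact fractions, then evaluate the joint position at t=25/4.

Δ: Δ0=-1/3, Δ1=4, Δ2=-3/2, Δ3=6, Δ4=3/2
row 1: diag=8, rhs=26; c'=1/8, d'=13/4
row 2: denom=6−1·1/8=47/8; d'=(-33−1·13/4)/(47/8)=-290/47
row 3: denom=6−2·16/47=250/47; d'=(45−2·-290/47)/(250/47)=539/50
row 4: denom=6−1·47/250=1453/250; d'=(-27−1·539/50)/(1453/250)=-9445/1453
back: M4=-9445/1453
back: M3=539/50−47/250·-9445/1453=17439/1453
back: M2=-290/47−16/47·17439/1453=-14902/1453
back: M1=13/4−1/8·-14902/1453=6585/1453
M: M0=0, M1=6585/1453, M2=-14902/1453, M3=17439/1453, M4=-9445/1453, M5=0
seg 0: a=-4, c=M0/2=0, d=(M1−M0)/(6·3)=2195/8718, b=Δ0−h0·(2M0+M1)/6=-22661/8718
seg 1: a=-5, c=M1/2=6585/2906, d=(M2−M1)/(6·1)=-21487/8718, b=Δ1−h1·(2M1+M2)/6=18302/4359
seg 2: a=-1, c=M2/2=-7451/1453, d=(M3−M2)/(6·2)=32341/17436, b=Δ2−h2·(2M2+M3)/6=11653/8718
seg 3: a=-4, c=M3/2=17439/2906, d=(M4−M3)/(6·1)=-13442/4359, b=Δ3−h3·(2M3+M4)/6=26875/8718
seg 4: a=2, c=M4/2=-9445/2906, d=(M5−M4)/(6·2)=9445/17436, b=Δ4−h4·(2M4+M5)/6=50857/8718
t_q=25/4 → seg 3, τ=1/4; S=-4+26875/8718·τ+17439/2906·τ²+-13442/4359·τ³=-16869/5812

  seg 0: a=-4 b=-22661/8718 c=0 d=2195/8718
  seg 1: a=-5 b=18302/4359 c=6585/2906 d=-21487/8718
  seg 2: a=-1 b=11653/8718 c=-7451/1453 d=32341/17436
  seg 3: a=-4 b=26875/8718 c=17439/2906 d=-13442/4359
  seg 4: a=2 b=50857/8718 c=-9445/2906 d=9445/17436
S(25/4) = -16869/5812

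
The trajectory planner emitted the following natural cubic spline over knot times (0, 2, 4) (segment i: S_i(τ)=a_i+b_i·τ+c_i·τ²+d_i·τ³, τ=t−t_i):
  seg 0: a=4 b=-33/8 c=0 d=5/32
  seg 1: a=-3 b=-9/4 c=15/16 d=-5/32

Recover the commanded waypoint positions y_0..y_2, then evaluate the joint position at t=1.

y_0 = S_0(0) = a_0 = 4
y_1 = S_1(0) = a_1 = -3
y_2 = S_1(2) = -5
t_q=1 is in segment 0 (τ=1); S_0(τ)=1/32

y_0=4 y_1=-3 y_2=-5
S(1) = 1/32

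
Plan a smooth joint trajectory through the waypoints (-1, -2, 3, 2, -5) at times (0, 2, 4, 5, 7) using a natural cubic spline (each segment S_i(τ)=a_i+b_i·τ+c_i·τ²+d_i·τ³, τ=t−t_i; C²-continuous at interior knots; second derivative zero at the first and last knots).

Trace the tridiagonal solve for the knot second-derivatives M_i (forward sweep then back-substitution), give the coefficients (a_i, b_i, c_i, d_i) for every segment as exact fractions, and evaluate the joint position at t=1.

Δ: Δ0=-1/2, Δ1=5/2, Δ2=-1, Δ3=-7/2
row 1: diag=8, rhs=18; c'=1/4, d'=9/4
row 2: denom=6−2·1/4=11/2; d'=(-21−2·9/4)/(11/2)=-51/11
row 3: denom=6−1·2/11=64/11; d'=(-15−1·-51/11)/(64/11)=-57/32
back: M3=-57/32
back: M2=-51/11−2/11·-57/32=-69/16
back: M1=9/4−1/4·-69/16=213/64
M: M0=0, M1=213/64, M2=-69/16, M3=-57/32, M4=0
seg 0: a=-1, c=M0/2=0, d=(M1−M0)/(6·2)=71/256, b=Δ0−h0·(2M0+M1)/6=-103/64
seg 1: a=-2, c=M1/2=213/128, d=(M2−M1)/(6·2)=-163/256, b=Δ1−h1·(2M1+M2)/6=55/32
seg 2: a=3, c=M2/2=-69/32, d=(M3−M2)/(6·1)=27/64, b=Δ2−h2·(2M2+M3)/6=47/64
seg 3: a=2, c=M3/2=-57/64, d=(M4−M3)/(6·2)=19/128, b=Δ3−h3·(2M3+M4)/6=-37/16
t_q=1 → seg 0, τ=1; S=-1+-103/64·τ+0·τ²+71/256·τ³=-597/256

  seg 0: a=-1 b=-103/64 c=0 d=71/256
  seg 1: a=-2 b=55/32 c=213/128 d=-163/256
  seg 2: a=3 b=47/64 c=-69/32 d=27/64
  seg 3: a=2 b=-37/16 c=-57/64 d=19/128
S(1) = -597/256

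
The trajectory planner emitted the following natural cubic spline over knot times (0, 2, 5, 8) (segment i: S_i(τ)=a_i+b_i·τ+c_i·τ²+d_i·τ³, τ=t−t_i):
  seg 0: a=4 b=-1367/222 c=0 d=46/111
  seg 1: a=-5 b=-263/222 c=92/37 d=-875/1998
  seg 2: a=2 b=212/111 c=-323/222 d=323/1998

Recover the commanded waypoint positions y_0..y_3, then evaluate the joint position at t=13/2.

y_0 = S_0(0) = a_0 = 4
y_1 = S_1(0) = a_1 = -5
y_2 = S_2(0) = a_2 = 2
y_3 = S_2(3) = -1
t_q=13/2 is in segment 2 (τ=3/2); S_2(τ)=1265/592

y_0=4 y_1=-5 y_2=2 y_3=-1
S(13/2) = 1265/592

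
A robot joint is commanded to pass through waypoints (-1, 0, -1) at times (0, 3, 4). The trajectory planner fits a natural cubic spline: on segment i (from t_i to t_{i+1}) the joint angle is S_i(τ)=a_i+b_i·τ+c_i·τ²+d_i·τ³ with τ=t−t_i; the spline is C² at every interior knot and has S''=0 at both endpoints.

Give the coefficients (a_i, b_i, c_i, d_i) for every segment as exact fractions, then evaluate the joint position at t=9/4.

  seg 0: a=-1 b=5/6 c=0 d=-1/18
  seg 1: a=0 b=-2/3 c=-1/2 d=1/6
S(9/4) = 31/128

Δ: Δ0=1/3, Δ1=-1
row 1: diag=8, rhs=-8; c'=1/8, d'=-1
back: M1=-1
M: M0=0, M1=-1, M2=0
seg 0: a=-1, c=M0/2=0, d=(M1−M0)/(6·3)=-1/18, b=Δ0−h0·(2M0+M1)/6=5/6
seg 1: a=0, c=M1/2=-1/2, d=(M2−M1)/(6·1)=1/6, b=Δ1−h1·(2M1+M2)/6=-2/3
t_q=9/4 → seg 0, τ=9/4; S=-1+5/6·τ+0·τ²+-1/18·τ³=31/128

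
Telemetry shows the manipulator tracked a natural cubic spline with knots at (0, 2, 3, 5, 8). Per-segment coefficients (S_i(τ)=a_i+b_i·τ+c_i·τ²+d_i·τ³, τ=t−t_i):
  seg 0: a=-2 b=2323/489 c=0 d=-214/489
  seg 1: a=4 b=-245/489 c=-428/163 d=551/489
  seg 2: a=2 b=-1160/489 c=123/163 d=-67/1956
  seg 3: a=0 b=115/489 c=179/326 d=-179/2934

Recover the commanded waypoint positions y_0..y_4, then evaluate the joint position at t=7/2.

y_0 = S_0(0) = a_0 = -2
y_1 = S_1(0) = a_1 = 4
y_2 = S_2(0) = a_2 = 2
y_3 = S_3(0) = a_3 = 0
y_4 = S_3(3) = 4
t_q=7/2 is in segment 2 (τ=1/2); S_2(τ)=5207/5216

y_0=-2 y_1=4 y_2=2 y_3=0 y_4=4
S(7/2) = 5207/5216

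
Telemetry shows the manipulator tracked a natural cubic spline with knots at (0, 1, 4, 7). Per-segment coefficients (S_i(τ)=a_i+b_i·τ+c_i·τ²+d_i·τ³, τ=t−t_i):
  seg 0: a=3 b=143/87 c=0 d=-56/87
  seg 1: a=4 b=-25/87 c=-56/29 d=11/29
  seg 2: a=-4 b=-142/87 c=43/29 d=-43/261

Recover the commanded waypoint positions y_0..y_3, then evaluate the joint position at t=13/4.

y_0 = S_0(0) = a_0 = 3
y_1 = S_1(0) = a_1 = 4
y_2 = S_2(0) = a_2 = -4
y_3 = S_2(3) = 0
t_q=13/4 is in segment 1 (τ=9/4); S_1(τ)=-3901/1856

y_0=3 y_1=4 y_2=-4 y_3=0
S(13/4) = -3901/1856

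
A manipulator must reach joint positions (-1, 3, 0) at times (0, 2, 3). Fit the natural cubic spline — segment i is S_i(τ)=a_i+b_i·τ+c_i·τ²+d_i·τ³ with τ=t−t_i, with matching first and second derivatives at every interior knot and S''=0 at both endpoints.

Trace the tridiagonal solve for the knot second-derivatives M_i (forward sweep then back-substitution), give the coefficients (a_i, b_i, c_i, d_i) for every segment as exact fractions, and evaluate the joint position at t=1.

  seg 0: a=-1 b=11/3 c=0 d=-5/12
  seg 1: a=3 b=-4/3 c=-5/2 d=5/6
S(1) = 9/4

Δ: Δ0=2, Δ1=-3
row 1: diag=6, rhs=-30; c'=1/6, d'=-5
back: M1=-5
M: M0=0, M1=-5, M2=0
seg 0: a=-1, c=M0/2=0, d=(M1−M0)/(6·2)=-5/12, b=Δ0−h0·(2M0+M1)/6=11/3
seg 1: a=3, c=M1/2=-5/2, d=(M2−M1)/(6·1)=5/6, b=Δ1−h1·(2M1+M2)/6=-4/3
t_q=1 → seg 0, τ=1; S=-1+11/3·τ+0·τ²+-5/12·τ³=9/4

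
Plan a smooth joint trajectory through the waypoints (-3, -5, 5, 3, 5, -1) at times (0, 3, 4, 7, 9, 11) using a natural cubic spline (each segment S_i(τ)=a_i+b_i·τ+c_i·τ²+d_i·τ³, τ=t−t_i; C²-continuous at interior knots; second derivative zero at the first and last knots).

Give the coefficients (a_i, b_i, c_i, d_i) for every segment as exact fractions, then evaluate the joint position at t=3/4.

  seg 0: a=-3 b=-1882/351 c=0 d=1648/3159
  seg 1: a=-5 b=3062/351 c=1648/351 d=-400/117
  seg 2: a=5 b=2758/351 c=-1952/351 d=2864/3159
  seg 3: a=3 b=-362/351 c=304/117 d=-1111/1404
  seg 4: a=5 b=-47/351 c=-503/234 d=503/1404
S(3/4) = -1061/156

Δ: Δ0=-2/3, Δ1=10, Δ2=-2/3, Δ3=1, Δ4=-3
row 1: diag=8, rhs=64; c'=1/8, d'=8
row 2: denom=8−1·1/8=63/8; d'=(-64−1·8)/(63/8)=-64/7
row 3: denom=10−3·8/21=62/7; d'=(10−3·-64/7)/(62/7)=131/31
row 4: denom=8−2·7/31=234/31; d'=(-24−2·131/31)/(234/31)=-503/117
back: M4=-503/117
back: M3=131/31−7/31·-503/117=608/117
back: M2=-64/7−8/21·608/117=-3904/351
back: M1=8−1/8·-3904/351=3296/351
M: M0=0, M1=3296/351, M2=-3904/351, M3=608/117, M4=-503/117, M5=0
seg 0: a=-3, c=M0/2=0, d=(M1−M0)/(6·3)=1648/3159, b=Δ0−h0·(2M0+M1)/6=-1882/351
seg 1: a=-5, c=M1/2=1648/351, d=(M2−M1)/(6·1)=-400/117, b=Δ1−h1·(2M1+M2)/6=3062/351
seg 2: a=5, c=M2/2=-1952/351, d=(M3−M2)/(6·3)=2864/3159, b=Δ2−h2·(2M2+M3)/6=2758/351
seg 3: a=3, c=M3/2=304/117, d=(M4−M3)/(6·2)=-1111/1404, b=Δ3−h3·(2M3+M4)/6=-362/351
seg 4: a=5, c=M4/2=-503/234, d=(M5−M4)/(6·2)=503/1404, b=Δ4−h4·(2M4+M5)/6=-47/351
t_q=3/4 → seg 0, τ=3/4; S=-3+-1882/351·τ+0·τ²+1648/3159·τ³=-1061/156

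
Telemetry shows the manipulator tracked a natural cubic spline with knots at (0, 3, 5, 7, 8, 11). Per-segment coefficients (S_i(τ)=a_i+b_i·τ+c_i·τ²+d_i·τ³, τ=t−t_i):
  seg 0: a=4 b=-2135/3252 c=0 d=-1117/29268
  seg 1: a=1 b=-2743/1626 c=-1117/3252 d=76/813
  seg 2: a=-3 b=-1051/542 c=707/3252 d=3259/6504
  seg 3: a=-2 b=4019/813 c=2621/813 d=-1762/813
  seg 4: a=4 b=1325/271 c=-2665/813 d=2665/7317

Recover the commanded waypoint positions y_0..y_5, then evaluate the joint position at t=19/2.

y_0 = S_0(0) = a_0 = 4
y_1 = S_1(0) = a_1 = 1
y_2 = S_2(0) = a_2 = -3
y_3 = S_3(0) = a_3 = -2
y_4 = S_4(0) = a_4 = 4
y_5 = S_4(3) = -1
t_q=19/2 is in segment 4 (τ=3/2); S_4(τ)=11247/2168

y_0=4 y_1=1 y_2=-3 y_3=-2 y_4=4 y_5=-1
S(19/2) = 11247/2168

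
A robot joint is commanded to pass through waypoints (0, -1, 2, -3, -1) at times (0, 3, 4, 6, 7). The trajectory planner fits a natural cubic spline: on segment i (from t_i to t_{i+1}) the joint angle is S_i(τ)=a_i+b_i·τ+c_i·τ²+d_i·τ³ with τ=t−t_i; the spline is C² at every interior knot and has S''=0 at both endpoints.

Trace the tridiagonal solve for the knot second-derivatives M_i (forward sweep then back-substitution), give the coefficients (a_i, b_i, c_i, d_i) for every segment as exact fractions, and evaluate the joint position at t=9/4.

  seg 0: a=0 b=-794/375 c=0 d=223/1125
  seg 1: a=-1 b=1213/375 c=223/125 d=-757/375
  seg 2: a=2 b=56/75 c=-534/125 d=3973/3000
  seg 3: a=-3 b=-337/750 c=1837/500 d=-1837/1500
S(9/4) = -20049/8000

Δ: Δ0=-1/3, Δ1=3, Δ2=-5/2, Δ3=2
row 1: diag=8, rhs=20; c'=1/8, d'=5/2
row 2: denom=6−1·1/8=47/8; d'=(-33−1·5/2)/(47/8)=-284/47
row 3: denom=6−2·16/47=250/47; d'=(27−2·-284/47)/(250/47)=1837/250
back: M3=1837/250
back: M2=-284/47−16/47·1837/250=-1068/125
back: M1=5/2−1/8·-1068/125=446/125
M: M0=0, M1=446/125, M2=-1068/125, M3=1837/250, M4=0
seg 0: a=0, c=M0/2=0, d=(M1−M0)/(6·3)=223/1125, b=Δ0−h0·(2M0+M1)/6=-794/375
seg 1: a=-1, c=M1/2=223/125, d=(M2−M1)/(6·1)=-757/375, b=Δ1−h1·(2M1+M2)/6=1213/375
seg 2: a=2, c=M2/2=-534/125, d=(M3−M2)/(6·2)=3973/3000, b=Δ2−h2·(2M2+M3)/6=56/75
seg 3: a=-3, c=M3/2=1837/500, d=(M4−M3)/(6·1)=-1837/1500, b=Δ3−h3·(2M3+M4)/6=-337/750
t_q=9/4 → seg 0, τ=9/4; S=0+-794/375·τ+0·τ²+223/1125·τ³=-20049/8000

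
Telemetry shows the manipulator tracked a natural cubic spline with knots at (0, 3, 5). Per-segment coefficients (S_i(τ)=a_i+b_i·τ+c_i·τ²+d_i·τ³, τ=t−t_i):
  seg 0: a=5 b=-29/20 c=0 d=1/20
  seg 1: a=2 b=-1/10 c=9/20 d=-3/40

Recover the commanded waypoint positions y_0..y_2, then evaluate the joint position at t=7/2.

y_0=5 y_1=2 y_2=3
S(7/2) = 657/320

y_0 = S_0(0) = a_0 = 5
y_1 = S_1(0) = a_1 = 2
y_2 = S_1(2) = 3
t_q=7/2 is in segment 1 (τ=1/2); S_1(τ)=657/320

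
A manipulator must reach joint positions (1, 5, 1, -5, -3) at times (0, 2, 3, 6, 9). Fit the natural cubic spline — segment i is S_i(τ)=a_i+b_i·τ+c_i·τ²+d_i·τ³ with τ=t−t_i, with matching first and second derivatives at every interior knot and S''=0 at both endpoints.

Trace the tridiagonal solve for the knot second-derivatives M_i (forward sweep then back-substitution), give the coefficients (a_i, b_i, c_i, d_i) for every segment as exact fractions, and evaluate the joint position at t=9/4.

  seg 0: a=1 b=1048/255 c=0 d=-269/510
  seg 1: a=5 b=-566/255 c=-269/85 d=353/255
  seg 2: a=1 b=-1121/255 c=84/85 d=-29/459
  seg 3: a=-5 b=-44/255 c=107/255 d=-107/2295
S(9/4) = 23223/5440

Δ: Δ0=2, Δ1=-4, Δ2=-2, Δ3=2/3
row 1: diag=6, rhs=-36; c'=1/6, d'=-6
row 2: denom=8−1·1/6=47/6; d'=(12−1·-6)/(47/6)=108/47
row 3: denom=12−3·18/47=510/47; d'=(16−3·108/47)/(510/47)=214/255
back: M3=214/255
back: M2=108/47−18/47·214/255=168/85
back: M1=-6−1/6·168/85=-538/85
M: M0=0, M1=-538/85, M2=168/85, M3=214/255, M4=0
seg 0: a=1, c=M0/2=0, d=(M1−M0)/(6·2)=-269/510, b=Δ0−h0·(2M0+M1)/6=1048/255
seg 1: a=5, c=M1/2=-269/85, d=(M2−M1)/(6·1)=353/255, b=Δ1−h1·(2M1+M2)/6=-566/255
seg 2: a=1, c=M2/2=84/85, d=(M3−M2)/(6·3)=-29/459, b=Δ2−h2·(2M2+M3)/6=-1121/255
seg 3: a=-5, c=M3/2=107/255, d=(M4−M3)/(6·3)=-107/2295, b=Δ3−h3·(2M3+M4)/6=-44/255
t_q=9/4 → seg 1, τ=1/4; S=5+-566/255·τ+-269/85·τ²+353/255·τ³=23223/5440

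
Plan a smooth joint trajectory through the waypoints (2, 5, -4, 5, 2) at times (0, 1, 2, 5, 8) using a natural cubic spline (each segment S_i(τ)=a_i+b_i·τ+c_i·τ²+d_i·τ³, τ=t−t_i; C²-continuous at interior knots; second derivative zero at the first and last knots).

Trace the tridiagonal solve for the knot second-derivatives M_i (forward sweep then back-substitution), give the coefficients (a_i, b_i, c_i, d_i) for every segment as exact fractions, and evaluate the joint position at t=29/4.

Δ: Δ0=3, Δ1=-9, Δ2=3, Δ3=-1
row 1: diag=4, rhs=-72; c'=1/4, d'=-18
row 2: denom=8−1·1/4=31/4; d'=(72−1·-18)/(31/4)=360/31
row 3: denom=12−3·12/31=336/31; d'=(-24−3·360/31)/(336/31)=-38/7
back: M3=-38/7
back: M2=360/31−12/31·-38/7=96/7
back: M1=-18−1/4·96/7=-150/7
M: M0=0, M1=-150/7, M2=96/7, M3=-38/7, M4=0
seg 0: a=2, c=M0/2=0, d=(M1−M0)/(6·1)=-25/7, b=Δ0−h0·(2M0+M1)/6=46/7
seg 1: a=5, c=M1/2=-75/7, d=(M2−M1)/(6·1)=41/7, b=Δ1−h1·(2M1+M2)/6=-29/7
seg 2: a=-4, c=M2/2=48/7, d=(M3−M2)/(6·3)=-67/63, b=Δ2−h2·(2M2+M3)/6=-8
seg 3: a=5, c=M3/2=-19/7, d=(M4−M3)/(6·3)=19/63, b=Δ3−h3·(2M3+M4)/6=31/7
t_q=29/4 → seg 3, τ=9/4; S=5+31/7·τ+-19/7·τ²+19/63·τ³=2087/448

  seg 0: a=2 b=46/7 c=0 d=-25/7
  seg 1: a=5 b=-29/7 c=-75/7 d=41/7
  seg 2: a=-4 b=-8 c=48/7 d=-67/63
  seg 3: a=5 b=31/7 c=-19/7 d=19/63
S(29/4) = 2087/448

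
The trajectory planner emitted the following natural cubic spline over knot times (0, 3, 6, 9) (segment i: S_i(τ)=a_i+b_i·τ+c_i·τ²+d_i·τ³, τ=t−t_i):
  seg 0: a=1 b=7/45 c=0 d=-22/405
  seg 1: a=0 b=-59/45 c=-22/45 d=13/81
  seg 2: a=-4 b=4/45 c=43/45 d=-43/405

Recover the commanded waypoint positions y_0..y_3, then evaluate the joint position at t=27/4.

y_0 = S_0(0) = a_0 = 1
y_1 = S_1(0) = a_1 = 0
y_2 = S_2(0) = a_2 = -4
y_3 = S_2(3) = 2
t_q=27/4 is in segment 2 (τ=3/4); S_2(τ)=-1101/320

y_0=1 y_1=0 y_2=-4 y_3=2
S(27/4) = -1101/320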